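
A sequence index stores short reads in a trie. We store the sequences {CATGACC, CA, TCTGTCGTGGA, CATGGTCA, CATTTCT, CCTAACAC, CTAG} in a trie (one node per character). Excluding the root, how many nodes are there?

For each word, the new-node count is its length minus the longest prefix already in the trie:
  "CATGACC" → 7 new (C, A, T, G, A, C, C)
  "CA" → prefix "CA" already present; 0 new (none)
  "TCTGTCGTGGA" → 11 new (T, C, T, G, T, C, G, T, G, G, A)
  "CATGGTCA" → prefix "CATG" already present; 4 new (G, T, C, A)
  "CATTTCT" → prefix "CAT" already present; 4 new (T, T, C, T)
  "CCTAACAC" → prefix "C" already present; 7 new (C, T, A, A, C, A, C)
  "CTAG" → prefix "C" already present; 3 new (T, A, G)
Total nodes = 7 + 0 + 11 + 4 + 4 + 7 + 3 = 36

36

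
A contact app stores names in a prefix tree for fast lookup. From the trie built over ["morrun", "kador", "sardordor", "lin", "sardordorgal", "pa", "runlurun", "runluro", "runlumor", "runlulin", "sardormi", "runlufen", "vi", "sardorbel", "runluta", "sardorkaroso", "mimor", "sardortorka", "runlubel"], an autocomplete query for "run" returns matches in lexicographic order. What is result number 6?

runlurun

Words with prefix "run", in lexicographic order: "runlubel", "runlufen", "runlulin", "runlumor", "runluro", "runlurun", "runluta"
The 6th is runlurun.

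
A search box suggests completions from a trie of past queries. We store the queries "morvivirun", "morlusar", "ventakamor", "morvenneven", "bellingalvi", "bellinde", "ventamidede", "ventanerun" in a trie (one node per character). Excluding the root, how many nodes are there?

56

Count nodes per top-level branch (shared prefixes stored once):
  'b'-branch (bellinde, bellingalvi): 13 nodes
  'm'-branch (morlusar, morvenneven, morvivirun): 22 nodes
  'v'-branch (ventakamor, ventamidede, ventanerun): 21 nodes
Sum: 56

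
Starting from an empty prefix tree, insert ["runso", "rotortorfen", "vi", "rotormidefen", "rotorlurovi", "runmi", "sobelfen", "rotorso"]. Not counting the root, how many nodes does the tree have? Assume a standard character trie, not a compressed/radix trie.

Insert word by word; a character creates a node only if that edge doesn't already exist:
  "runso" → 5 new (r, u, n, s, o)
  "rotortorfen" → prefix "r" already present; 10 new (o, t, o, r, t, o, r, f, e, n)
  "vi" → 2 new (v, i)
  "rotormidefen" → prefix "rotor" already present; 7 new (m, i, d, e, f, e, n)
  "rotorlurovi" → prefix "rotor" already present; 6 new (l, u, r, o, v, i)
  "runmi" → prefix "run" already present; 2 new (m, i)
  "sobelfen" → 8 new (s, o, b, e, l, f, e, n)
  "rotorso" → prefix "rotor" already present; 2 new (s, o)
Total nodes = 5 + 10 + 2 + 7 + 6 + 2 + 8 + 2 = 42

42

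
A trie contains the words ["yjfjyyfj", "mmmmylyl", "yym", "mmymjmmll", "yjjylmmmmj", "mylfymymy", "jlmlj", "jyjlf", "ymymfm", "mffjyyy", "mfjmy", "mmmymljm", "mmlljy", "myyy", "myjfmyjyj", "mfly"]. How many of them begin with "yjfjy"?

1

Filter for entries beginning with "yjfjy":
Words under "yjfjy": yjfjyyfj
Count: 1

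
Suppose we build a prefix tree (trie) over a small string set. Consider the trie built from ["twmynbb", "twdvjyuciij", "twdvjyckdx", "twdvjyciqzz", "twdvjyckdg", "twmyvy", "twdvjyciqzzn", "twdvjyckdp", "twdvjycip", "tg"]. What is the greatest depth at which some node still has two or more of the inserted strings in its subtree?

11

Look for the deepest trie node that still has at least two words in its subtree.
e.g. "twdvjyciqzz" and "twdvjyciqzzn" share the prefix "twdvjyciqzz" of length 11; no pair shares a longer one.
Longest shared-prefix length: 11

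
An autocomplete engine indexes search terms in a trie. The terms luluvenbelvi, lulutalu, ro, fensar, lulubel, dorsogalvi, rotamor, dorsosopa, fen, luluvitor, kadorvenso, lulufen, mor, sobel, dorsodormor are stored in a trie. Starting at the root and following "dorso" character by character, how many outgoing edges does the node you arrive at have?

The children of the "dorso" node are the distinct next characters among strings starting with "dorso".
Distinct next characters after "dorso": d, g, s.
That node has 3 child edges.

3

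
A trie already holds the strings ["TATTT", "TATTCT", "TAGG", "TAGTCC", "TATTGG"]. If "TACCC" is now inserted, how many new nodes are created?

3

"TA" is already a path in the trie; the remaining "CCC" must be added.
New nodes needed: |"TACCC"| − 2 = 5 − 2 = 3.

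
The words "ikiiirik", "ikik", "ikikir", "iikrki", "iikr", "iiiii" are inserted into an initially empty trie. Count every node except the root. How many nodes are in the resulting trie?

19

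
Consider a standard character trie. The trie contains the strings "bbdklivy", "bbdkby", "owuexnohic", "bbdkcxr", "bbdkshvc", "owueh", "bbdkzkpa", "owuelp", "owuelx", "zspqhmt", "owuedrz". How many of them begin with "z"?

1

Walk to "z"; the words in its subtree are exactly those with that prefix.
Matches: "zspqhmt"
Count: 1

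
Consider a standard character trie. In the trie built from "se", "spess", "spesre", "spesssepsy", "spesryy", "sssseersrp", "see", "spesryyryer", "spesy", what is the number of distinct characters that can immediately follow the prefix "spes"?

Walk "spes" from the root, arriving at one node.
Characters that immediately follow "spes" among the stored strings: {r, s, y}.
That node has 3 child edges.

3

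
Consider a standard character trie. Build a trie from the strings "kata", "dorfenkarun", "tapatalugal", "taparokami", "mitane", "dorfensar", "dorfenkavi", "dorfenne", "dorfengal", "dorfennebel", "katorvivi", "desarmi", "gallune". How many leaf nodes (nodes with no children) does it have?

12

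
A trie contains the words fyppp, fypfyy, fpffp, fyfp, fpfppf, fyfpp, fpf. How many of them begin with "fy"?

Filter for entries beginning with "fy":
Words under "fy": fyfp, fyfpp, fypfyy, fyppp
Count: 4

4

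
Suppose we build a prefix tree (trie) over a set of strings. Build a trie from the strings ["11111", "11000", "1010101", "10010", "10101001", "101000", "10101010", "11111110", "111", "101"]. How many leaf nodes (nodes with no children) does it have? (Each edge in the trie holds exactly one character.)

6

Leaves are exactly the stored words that no other stored word extends.
Those words: "10010", "101000", "10101001", "10101010", "11000", "11111110"
Leaf count: 6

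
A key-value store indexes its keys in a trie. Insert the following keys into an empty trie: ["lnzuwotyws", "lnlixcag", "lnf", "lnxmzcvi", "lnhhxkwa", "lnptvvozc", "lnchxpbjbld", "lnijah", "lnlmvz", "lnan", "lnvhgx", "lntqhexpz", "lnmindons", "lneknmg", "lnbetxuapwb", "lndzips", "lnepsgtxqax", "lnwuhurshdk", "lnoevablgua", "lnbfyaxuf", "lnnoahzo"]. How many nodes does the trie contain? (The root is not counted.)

129

Insert word by word; a character creates a node only if that edge doesn't already exist:
  "lnzuwotyws" → 10 new (l, n, z, u, w, o, t, y, w, s)
  "lnlixcag" → prefix "ln" already present; 6 new (l, i, x, c, a, g)
  "lnf" → prefix "ln" already present; 1 new (f)
  "lnxmzcvi" → prefix "ln" already present; 6 new (x, m, z, c, v, i)
  "lnhhxkwa" → prefix "ln" already present; 6 new (h, h, x, k, w, a)
  "lnptvvozc" → prefix "ln" already present; 7 new (p, t, v, v, o, z, c)
  "lnchxpbjbld" → prefix "ln" already present; 9 new (c, h, x, p, b, j, b, l, d)
  "lnijah" → prefix "ln" already present; 4 new (i, j, a, h)
  "lnlmvz" → prefix "lnl" already present; 3 new (m, v, z)
  "lnan" → prefix "ln" already present; 2 new (a, n)
  "lnvhgx" → prefix "ln" already present; 4 new (v, h, g, x)
  "lntqhexpz" → prefix "ln" already present; 7 new (t, q, h, e, x, p, z)
  "lnmindons" → prefix "ln" already present; 7 new (m, i, n, d, o, n, s)
  "lneknmg" → prefix "ln" already present; 5 new (e, k, n, m, g)
  "lnbetxuapwb" → prefix "ln" already present; 9 new (b, e, t, x, u, a, p, w, b)
  "lndzips" → prefix "ln" already present; 5 new (d, z, i, p, s)
  "lnepsgtxqax" → prefix "lne" already present; 8 new (p, s, g, t, x, q, a, x)
  "lnwuhurshdk" → prefix "ln" already present; 9 new (w, u, h, u, r, s, h, d, k)
  "lnoevablgua" → prefix "ln" already present; 9 new (o, e, v, a, b, l, g, u, a)
  "lnbfyaxuf" → prefix "lnb" already present; 6 new (f, y, a, x, u, f)
  "lnnoahzo" → prefix "ln" already present; 6 new (n, o, a, h, z, o)
Total nodes = 10 + 6 + 1 + 6 + 6 + 7 + 9 + 4 + 3 + 2 + 4 + 7 + 7 + 5 + 9 + 5 + 8 + 9 + 9 + 6 + 6 = 129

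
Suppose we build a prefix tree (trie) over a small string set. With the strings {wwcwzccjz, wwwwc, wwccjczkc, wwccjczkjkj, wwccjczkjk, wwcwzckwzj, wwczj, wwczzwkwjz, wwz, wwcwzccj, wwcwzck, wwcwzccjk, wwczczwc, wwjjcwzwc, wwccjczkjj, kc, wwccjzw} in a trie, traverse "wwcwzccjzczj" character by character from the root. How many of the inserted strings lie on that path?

2

Traverse "wwcwzccjzczj" character by character; count nodes along the way that are marked as word ends.
Prefixes of the query that are stored words: "wwcwzccj", "wwcwzccjz"
Count: 2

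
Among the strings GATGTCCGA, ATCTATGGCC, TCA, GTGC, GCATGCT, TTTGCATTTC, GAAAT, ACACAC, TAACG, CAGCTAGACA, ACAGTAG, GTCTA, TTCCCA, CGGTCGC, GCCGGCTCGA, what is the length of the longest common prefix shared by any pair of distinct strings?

3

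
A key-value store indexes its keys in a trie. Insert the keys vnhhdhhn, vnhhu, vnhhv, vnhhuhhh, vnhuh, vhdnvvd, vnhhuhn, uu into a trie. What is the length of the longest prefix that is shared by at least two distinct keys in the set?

Look for the deepest trie node that still has at least two words in its subtree.
"vnhhuhhh" and "vnhhuhn" agree on "vnhhuh" (6 characters) before diverging; nothing deeper is shared.
Longest shared-prefix length: 6

6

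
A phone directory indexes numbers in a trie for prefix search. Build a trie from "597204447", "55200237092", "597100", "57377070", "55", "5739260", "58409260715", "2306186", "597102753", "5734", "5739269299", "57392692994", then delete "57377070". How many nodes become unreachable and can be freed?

After clearing the end-marker at "57377070", prune upward until reaching a node still needed by another word.
The suffix "77070" (5 nodes) is used only by "57377070"; the node for "573" still has the child "9", so pruning stops there.
Nodes removed: 5

5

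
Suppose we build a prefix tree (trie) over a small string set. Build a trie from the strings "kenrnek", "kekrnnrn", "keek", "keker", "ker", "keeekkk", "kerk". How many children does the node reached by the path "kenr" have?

1

Follow the path "kenr" to its node, then look at its outgoing edges.
Distinct next characters after "kenr": n.
That node has 1 child edge.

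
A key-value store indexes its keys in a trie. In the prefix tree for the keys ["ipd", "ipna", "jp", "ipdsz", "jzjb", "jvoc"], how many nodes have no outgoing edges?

5

A leaf is a node with no children — equivalently, the end of a word that is not a proper prefix of any other stored word.
Those words: "ipdsz", "ipna", "jp", "jvoc", "jzjb"
Leaf count: 5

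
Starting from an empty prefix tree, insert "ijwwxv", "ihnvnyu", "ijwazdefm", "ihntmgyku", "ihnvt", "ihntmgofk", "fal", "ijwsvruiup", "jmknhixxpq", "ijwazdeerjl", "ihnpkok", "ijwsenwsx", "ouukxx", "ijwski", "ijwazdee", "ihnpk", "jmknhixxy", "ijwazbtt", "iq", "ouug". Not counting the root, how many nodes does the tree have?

Trace insertions, counting only characters that open a new branch:
  "ijwwxv" → 6 new (i, j, w, w, x, v)
  "ihnvnyu" → prefix "i" already present; 6 new (h, n, v, n, y, u)
  "ijwazdefm" → prefix "ijw" already present; 6 new (a, z, d, e, f, m)
  "ihntmgyku" → prefix "ihn" already present; 6 new (t, m, g, y, k, u)
  "ihnvt" → prefix "ihnv" already present; 1 new (t)
  "ihntmgofk" → prefix "ihntmg" already present; 3 new (o, f, k)
  "fal" → 3 new (f, a, l)
  "ijwsvruiup" → prefix "ijw" already present; 7 new (s, v, r, u, i, u, p)
  "jmknhixxpq" → 10 new (j, m, k, n, h, i, x, x, p, q)
  "ijwazdeerjl" → prefix "ijwazde" already present; 4 new (e, r, j, l)
  "ihnpkok" → prefix "ihn" already present; 4 new (p, k, o, k)
  "ijwsenwsx" → prefix "ijws" already present; 5 new (e, n, w, s, x)
  "ouukxx" → 6 new (o, u, u, k, x, x)
  "ijwski" → prefix "ijws" already present; 2 new (k, i)
  "ijwazdee" → prefix "ijwazdee" already present; 0 new (none)
  "ihnpk" → prefix "ihnpk" already present; 0 new (none)
  "jmknhixxy" → prefix "jmknhixx" already present; 1 new (y)
  "ijwazbtt" → prefix "ijwaz" already present; 3 new (b, t, t)
  "iq" → prefix "i" already present; 1 new (q)
  "ouug" → prefix "ouu" already present; 1 new (g)
Total nodes = 6 + 6 + 6 + 6 + 1 + 3 + 3 + 7 + 10 + 4 + 4 + 5 + 6 + 2 + 0 + 0 + 1 + 3 + 1 + 1 = 75

75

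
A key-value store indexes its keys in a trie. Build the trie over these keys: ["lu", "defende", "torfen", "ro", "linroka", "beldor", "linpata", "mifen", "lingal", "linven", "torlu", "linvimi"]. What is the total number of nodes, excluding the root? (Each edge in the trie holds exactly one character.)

49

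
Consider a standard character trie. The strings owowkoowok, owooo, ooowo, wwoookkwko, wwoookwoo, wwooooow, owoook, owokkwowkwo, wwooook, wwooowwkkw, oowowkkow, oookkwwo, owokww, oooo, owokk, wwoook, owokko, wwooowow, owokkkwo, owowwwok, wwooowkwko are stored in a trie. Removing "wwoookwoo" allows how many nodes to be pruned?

After clearing the end-marker at "wwoookwoo", prune upward until reaching a node still needed by another word.
The suffix "woo" (3 nodes) is used only by "wwoookwoo"; the node for "wwoook" still has the child "k", so pruning stops there.
Nodes removed: 3

3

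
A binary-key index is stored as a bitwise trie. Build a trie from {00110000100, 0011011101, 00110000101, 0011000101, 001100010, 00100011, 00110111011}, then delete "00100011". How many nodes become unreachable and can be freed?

5

After clearing the end-marker at "00100011", prune upward until reaching a node still needed by another word.
The suffix "00011" (5 nodes) is used only by "00100011"; the node for "001" still has the child "1", so pruning stops there.
Nodes removed: 5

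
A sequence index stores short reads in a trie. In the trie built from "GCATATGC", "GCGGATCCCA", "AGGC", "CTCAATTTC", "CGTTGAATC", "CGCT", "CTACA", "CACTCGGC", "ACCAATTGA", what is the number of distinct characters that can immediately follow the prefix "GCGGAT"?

1

Follow the path "GCGGAT" to its node, then look at its outgoing edges.
Characters that immediately follow "GCGGAT" among the stored strings: {C}.
That node has 1 child edge.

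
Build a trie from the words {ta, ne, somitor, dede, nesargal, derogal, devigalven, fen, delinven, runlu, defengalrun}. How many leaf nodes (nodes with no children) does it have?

10

Leaves are exactly the stored words that no other stored word extends.
Those words: "dede", "defengalrun", "delinven", "derogal", "devigalven", "fen", "nesargal", "runlu", "somitor", "ta"
Leaf count: 10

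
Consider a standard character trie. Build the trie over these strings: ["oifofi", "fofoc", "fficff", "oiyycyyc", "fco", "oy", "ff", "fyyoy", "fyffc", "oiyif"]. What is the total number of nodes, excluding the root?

34

Count nodes per top-level branch (shared prefixes stored once):
  'f'-branch (fco, ff, fficff, fofoc, fyffc, fyyoy): 19 nodes
  'o'-branch (oifofi, oiyif, oiyycyyc, oy): 15 nodes
Sum: 34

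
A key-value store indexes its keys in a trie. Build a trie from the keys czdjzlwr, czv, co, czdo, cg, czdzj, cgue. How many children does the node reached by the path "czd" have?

3

Walk "czd" from the root, arriving at one node.
Distinct next characters after "czd": j, o, z.
That node has 3 child edges.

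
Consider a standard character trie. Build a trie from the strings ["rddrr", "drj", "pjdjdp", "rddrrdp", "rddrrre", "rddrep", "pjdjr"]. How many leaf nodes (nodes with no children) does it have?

A leaf is a node with no children — equivalently, the end of a word that is not a proper prefix of any other stored word.
Those words: "drj", "pjdjdp", "pjdjr", "rddrep", "rddrrdp", "rddrrre"
Leaf count: 6

6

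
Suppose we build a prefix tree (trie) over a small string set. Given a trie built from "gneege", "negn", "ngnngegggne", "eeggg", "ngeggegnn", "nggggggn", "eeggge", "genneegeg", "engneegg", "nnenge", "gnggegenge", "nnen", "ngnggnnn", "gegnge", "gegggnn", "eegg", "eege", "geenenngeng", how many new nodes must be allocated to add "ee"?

0

Every character of "ee" already lies on an existing path (it is a prefix of some stored word).
No new nodes are needed: 0.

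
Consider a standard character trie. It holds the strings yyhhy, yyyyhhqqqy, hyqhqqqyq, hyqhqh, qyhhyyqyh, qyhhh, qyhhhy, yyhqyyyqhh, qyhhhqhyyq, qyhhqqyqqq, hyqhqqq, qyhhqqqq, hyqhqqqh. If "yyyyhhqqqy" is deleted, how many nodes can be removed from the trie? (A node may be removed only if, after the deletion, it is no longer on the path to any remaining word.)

8

Walk "yyyyhhqqqy" from the leaf back toward the root, removing each node that no remaining word uses.
The suffix "yyhhqqqy" (8 nodes) is used only by "yyyyhhqqqy"; the node for "yy" still has the child "h", so pruning stops there.
Nodes removed: 8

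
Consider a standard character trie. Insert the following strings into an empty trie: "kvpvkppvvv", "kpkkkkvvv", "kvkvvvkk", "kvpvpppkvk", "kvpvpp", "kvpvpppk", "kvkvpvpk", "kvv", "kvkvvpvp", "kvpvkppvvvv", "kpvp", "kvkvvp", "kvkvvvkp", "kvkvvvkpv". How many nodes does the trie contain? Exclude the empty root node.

For each word, the new-node count is its length minus the longest prefix already in the trie:
  "kvpvkppvvv" → 10 new (k, v, p, v, k, p, p, v, v, v)
  "kpkkkkvvv" → prefix "k" already present; 8 new (p, k, k, k, k, v, v, v)
  "kvkvvvkk" → prefix "kv" already present; 6 new (k, v, v, v, k, k)
  "kvpvpppkvk" → prefix "kvpv" already present; 6 new (p, p, p, k, v, k)
  "kvpvpp" → prefix "kvpvpp" already present; 0 new (none)
  "kvpvpppk" → prefix "kvpvpppk" already present; 0 new (none)
  "kvkvpvpk" → prefix "kvkv" already present; 4 new (p, v, p, k)
  "kvv" → prefix "kv" already present; 1 new (v)
  "kvkvvpvp" → prefix "kvkvv" already present; 3 new (p, v, p)
  "kvpvkppvvvv" → prefix "kvpvkppvvv" already present; 1 new (v)
  "kpvp" → prefix "kp" already present; 2 new (v, p)
  "kvkvvp" → prefix "kvkvvp" already present; 0 new (none)
  "kvkvvvkp" → prefix "kvkvvvk" already present; 1 new (p)
  "kvkvvvkpv" → prefix "kvkvvvkp" already present; 1 new (v)
Total nodes = 10 + 8 + 6 + 6 + 0 + 0 + 4 + 1 + 3 + 1 + 2 + 0 + 1 + 1 = 43

43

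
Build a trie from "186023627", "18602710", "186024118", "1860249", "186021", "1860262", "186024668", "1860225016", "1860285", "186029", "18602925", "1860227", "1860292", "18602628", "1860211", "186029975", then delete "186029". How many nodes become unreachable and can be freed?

After clearing the end-marker at "186029", prune upward until reaching a node still needed by another word.
Every node on "186029" is still needed (e.g. by "18602925"), so nothing is freed.
Nodes removed: 0

0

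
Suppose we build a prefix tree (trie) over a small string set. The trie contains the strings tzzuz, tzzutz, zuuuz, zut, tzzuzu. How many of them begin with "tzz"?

Walk to "tzz"; the words in its subtree are exactly those with that prefix.
Matches: "tzzutz", "tzzuz", "tzzuzu"
Count: 3

3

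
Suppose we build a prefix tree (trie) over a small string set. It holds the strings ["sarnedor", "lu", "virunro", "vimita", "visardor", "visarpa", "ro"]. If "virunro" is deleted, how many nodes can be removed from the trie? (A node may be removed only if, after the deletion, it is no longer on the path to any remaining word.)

After clearing the end-marker at "virunro", prune upward until reaching a node still needed by another word.
The suffix "runro" (5 nodes) is used only by "virunro"; the node for "vi" still has the child "m", so pruning stops there.
Nodes removed: 5

5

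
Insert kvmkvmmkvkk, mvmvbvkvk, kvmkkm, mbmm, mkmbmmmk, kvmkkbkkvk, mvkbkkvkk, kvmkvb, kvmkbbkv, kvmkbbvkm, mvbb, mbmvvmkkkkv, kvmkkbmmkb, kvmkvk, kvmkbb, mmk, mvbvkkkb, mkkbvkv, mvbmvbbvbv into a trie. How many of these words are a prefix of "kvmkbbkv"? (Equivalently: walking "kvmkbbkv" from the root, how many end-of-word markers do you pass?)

Check each prefix of "kvmkbbkv" against the stored set — each match is an end-marker on the path.
Prefixes of the query that are stored words: "kvmkbb", "kvmkbbkv"
Count: 2

2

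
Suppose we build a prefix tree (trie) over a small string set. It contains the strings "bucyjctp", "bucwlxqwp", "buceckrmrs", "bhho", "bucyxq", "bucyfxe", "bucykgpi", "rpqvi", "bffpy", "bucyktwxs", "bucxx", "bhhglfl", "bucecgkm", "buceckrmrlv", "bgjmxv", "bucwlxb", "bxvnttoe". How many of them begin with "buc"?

Walk to "buc"; the words in its subtree are exactly those with that prefix.
Words under "buc": bucecgkm, buceckrmrlv, buceckrmrs, bucwlxb, bucwlxqwp, bucxx, bucyfxe, bucyjctp, bucykgpi, bucyktwxs, bucyxq
Count: 11

11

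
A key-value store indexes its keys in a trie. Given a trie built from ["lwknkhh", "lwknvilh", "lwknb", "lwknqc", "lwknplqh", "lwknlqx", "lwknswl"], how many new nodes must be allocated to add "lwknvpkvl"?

4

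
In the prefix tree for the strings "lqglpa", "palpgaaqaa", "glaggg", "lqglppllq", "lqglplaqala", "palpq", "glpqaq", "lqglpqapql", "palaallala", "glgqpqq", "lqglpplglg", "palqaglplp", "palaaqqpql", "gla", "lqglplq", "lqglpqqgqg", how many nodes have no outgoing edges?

A leaf is a node with no children — equivalently, the end of a word that is not a proper prefix of any other stored word.
Those words: "glaggg", "glgqpqq", "glpqaq", "lqglpa", "lqglplaqala", "lqglplq", "lqglpplglg", "lqglppllq", "lqglpqapql", "lqglpqqgqg", "palaallala", "palaaqqpql", "palpgaaqaa", "palpq", "palqaglplp"
Leaf count: 15

15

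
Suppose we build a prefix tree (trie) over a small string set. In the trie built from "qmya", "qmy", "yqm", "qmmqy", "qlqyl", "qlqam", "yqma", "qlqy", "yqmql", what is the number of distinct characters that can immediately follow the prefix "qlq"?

Walk "qlq" from the root, arriving at one node.
Characters that immediately follow "qlq" among the stored strings: {a, y}.
That node has 2 child edges.

2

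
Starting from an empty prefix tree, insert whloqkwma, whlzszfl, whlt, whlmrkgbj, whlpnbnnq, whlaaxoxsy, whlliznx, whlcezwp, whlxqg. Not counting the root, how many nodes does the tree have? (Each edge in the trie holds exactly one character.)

47

For each word, the new-node count is its length minus the longest prefix already in the trie:
  "whloqkwma" → 9 new (w, h, l, o, q, k, w, m, a)
  "whlzszfl" → prefix "whl" already present; 5 new (z, s, z, f, l)
  "whlt" → prefix "whl" already present; 1 new (t)
  "whlmrkgbj" → prefix "whl" already present; 6 new (m, r, k, g, b, j)
  "whlpnbnnq" → prefix "whl" already present; 6 new (p, n, b, n, n, q)
  "whlaaxoxsy" → prefix "whl" already present; 7 new (a, a, x, o, x, s, y)
  "whlliznx" → prefix "whl" already present; 5 new (l, i, z, n, x)
  "whlcezwp" → prefix "whl" already present; 5 new (c, e, z, w, p)
  "whlxqg" → prefix "whl" already present; 3 new (x, q, g)
Total nodes = 9 + 5 + 1 + 6 + 6 + 7 + 5 + 5 + 3 = 47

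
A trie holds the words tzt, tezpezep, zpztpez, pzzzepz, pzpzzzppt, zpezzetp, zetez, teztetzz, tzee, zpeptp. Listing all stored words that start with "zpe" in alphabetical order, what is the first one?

DFS of the "zpe" subtree visits, in order: "zpeptp", "zpezzetp"
Position 1: zpeptp

zpeptp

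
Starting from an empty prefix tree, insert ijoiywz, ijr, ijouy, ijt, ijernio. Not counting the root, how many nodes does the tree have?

16

Insert word by word; a character creates a node only if that edge doesn't already exist:
  "ijoiywz" → 7 new (i, j, o, i, y, w, z)
  "ijr" → prefix "ij" already present; 1 new (r)
  "ijouy" → prefix "ijo" already present; 2 new (u, y)
  "ijt" → prefix "ij" already present; 1 new (t)
  "ijernio" → prefix "ij" already present; 5 new (e, r, n, i, o)
Total nodes = 7 + 1 + 2 + 1 + 5 = 16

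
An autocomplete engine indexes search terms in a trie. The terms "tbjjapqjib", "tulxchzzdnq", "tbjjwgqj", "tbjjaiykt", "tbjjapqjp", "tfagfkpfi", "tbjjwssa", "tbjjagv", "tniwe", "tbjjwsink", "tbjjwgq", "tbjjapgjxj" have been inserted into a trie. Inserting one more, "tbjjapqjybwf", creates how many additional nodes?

4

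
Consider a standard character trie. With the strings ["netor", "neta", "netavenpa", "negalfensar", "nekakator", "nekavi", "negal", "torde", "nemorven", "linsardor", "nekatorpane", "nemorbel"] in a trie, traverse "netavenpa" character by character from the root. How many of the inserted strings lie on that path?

Walk "netavenpa" from the root; an end-of-word marker is hit whenever a stored word is a prefix of "netavenpa".
Prefixes of the query that are stored words: "neta", "netavenpa"
Count: 2

2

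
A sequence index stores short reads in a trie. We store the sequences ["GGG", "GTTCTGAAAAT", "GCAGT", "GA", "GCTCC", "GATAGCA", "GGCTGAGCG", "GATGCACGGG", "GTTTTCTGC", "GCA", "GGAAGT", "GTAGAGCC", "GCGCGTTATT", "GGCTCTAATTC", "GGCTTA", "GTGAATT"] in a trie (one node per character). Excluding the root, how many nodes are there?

78

For each word, the new-node count is its length minus the longest prefix already in the trie:
  "GGG" → 3 new (G, G, G)
  "GTTCTGAAAAT" → prefix "G" already present; 10 new (T, T, C, T, G, A, A, A, A, T)
  "GCAGT" → prefix "G" already present; 4 new (C, A, G, T)
  "GA" → prefix "G" already present; 1 new (A)
  "GCTCC" → prefix "GC" already present; 3 new (T, C, C)
  "GATAGCA" → prefix "GA" already present; 5 new (T, A, G, C, A)
  "GGCTGAGCG" → prefix "GG" already present; 7 new (C, T, G, A, G, C, G)
  "GATGCACGGG" → prefix "GAT" already present; 7 new (G, C, A, C, G, G, G)
  "GTTTTCTGC" → prefix "GTT" already present; 6 new (T, T, C, T, G, C)
  "GCA" → prefix "GCA" already present; 0 new (none)
  "GGAAGT" → prefix "GG" already present; 4 new (A, A, G, T)
  "GTAGAGCC" → prefix "GT" already present; 6 new (A, G, A, G, C, C)
  "GCGCGTTATT" → prefix "GC" already present; 8 new (G, C, G, T, T, A, T, T)
  "GGCTCTAATTC" → prefix "GGCT" already present; 7 new (C, T, A, A, T, T, C)
  "GGCTTA" → prefix "GGCT" already present; 2 new (T, A)
  "GTGAATT" → prefix "GT" already present; 5 new (G, A, A, T, T)
Total nodes = 3 + 10 + 4 + 1 + 3 + 5 + 7 + 7 + 6 + 0 + 4 + 6 + 8 + 7 + 2 + 5 = 78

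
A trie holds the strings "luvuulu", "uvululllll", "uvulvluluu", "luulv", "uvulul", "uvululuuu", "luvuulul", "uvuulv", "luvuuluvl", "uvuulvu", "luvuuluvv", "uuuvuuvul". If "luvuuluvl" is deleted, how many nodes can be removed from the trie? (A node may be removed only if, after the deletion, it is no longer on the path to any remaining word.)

A node on "luvuuluvl"'s path can go only if nothing else ends at it or branches off below it.
The suffix "l" (1 node) is used only by "luvuuluvl"; the node for "luvuuluv" still has the child "v", so pruning stops there.
Nodes removed: 1

1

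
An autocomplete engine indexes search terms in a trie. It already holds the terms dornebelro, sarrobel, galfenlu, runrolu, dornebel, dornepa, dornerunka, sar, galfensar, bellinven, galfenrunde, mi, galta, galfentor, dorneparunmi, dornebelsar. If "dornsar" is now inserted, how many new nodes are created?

"dorn" is already a path in the trie; the remaining "sar" must be added.
New nodes needed: |"dornsar"| − 4 = 7 − 4 = 3.

3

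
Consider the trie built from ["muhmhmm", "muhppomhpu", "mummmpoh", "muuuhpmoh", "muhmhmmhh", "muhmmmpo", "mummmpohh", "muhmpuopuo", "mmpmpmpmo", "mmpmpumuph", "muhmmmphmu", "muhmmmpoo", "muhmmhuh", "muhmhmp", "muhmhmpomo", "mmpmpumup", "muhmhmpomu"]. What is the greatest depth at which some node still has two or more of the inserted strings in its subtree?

Look for the deepest trie node that still has at least two words in its subtree.
e.g. "mmpmpumup" and "mmpmpumuph" share the prefix "mmpmpumup" of length 9; no pair shares a longer one.
Longest shared-prefix length: 9

9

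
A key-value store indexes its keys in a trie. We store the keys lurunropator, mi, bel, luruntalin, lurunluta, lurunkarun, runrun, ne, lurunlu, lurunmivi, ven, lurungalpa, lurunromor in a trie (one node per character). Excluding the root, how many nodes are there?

Trace insertions, counting only characters that open a new branch:
  "lurunropator" → 12 new (l, u, r, u, n, r, o, p, a, t, o, r)
  "mi" → 2 new (m, i)
  "bel" → 3 new (b, e, l)
  "luruntalin" → prefix "lurun" already present; 5 new (t, a, l, i, n)
  "lurunluta" → prefix "lurun" already present; 4 new (l, u, t, a)
  "lurunkarun" → prefix "lurun" already present; 5 new (k, a, r, u, n)
  "runrun" → 6 new (r, u, n, r, u, n)
  "ne" → 2 new (n, e)
  "lurunlu" → prefix "lurunlu" already present; 0 new (none)
  "lurunmivi" → prefix "lurun" already present; 4 new (m, i, v, i)
  "ven" → 3 new (v, e, n)
  "lurungalpa" → prefix "lurun" already present; 5 new (g, a, l, p, a)
  "lurunromor" → prefix "lurunro" already present; 3 new (m, o, r)
Total nodes = 12 + 2 + 3 + 5 + 4 + 5 + 6 + 2 + 0 + 4 + 3 + 5 + 3 = 54

54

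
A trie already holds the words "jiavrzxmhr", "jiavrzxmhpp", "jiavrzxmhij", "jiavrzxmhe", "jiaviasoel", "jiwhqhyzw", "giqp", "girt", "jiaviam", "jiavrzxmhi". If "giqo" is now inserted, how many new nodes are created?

1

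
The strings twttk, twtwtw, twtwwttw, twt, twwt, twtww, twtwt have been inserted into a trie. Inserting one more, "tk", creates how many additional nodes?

Walking "tk" from the root, the first 1 characters ("t") follow existing edges; "k" is the first miss.
Each of the 1 remaining characters creates one node.

1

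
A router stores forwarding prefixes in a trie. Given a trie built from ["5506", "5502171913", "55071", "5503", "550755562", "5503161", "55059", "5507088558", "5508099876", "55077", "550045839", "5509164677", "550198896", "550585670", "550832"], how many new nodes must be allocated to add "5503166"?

"550316" is already a path in the trie; the remaining "6" must be added.
New nodes needed: |"5503166"| − 6 = 7 − 6 = 1.

1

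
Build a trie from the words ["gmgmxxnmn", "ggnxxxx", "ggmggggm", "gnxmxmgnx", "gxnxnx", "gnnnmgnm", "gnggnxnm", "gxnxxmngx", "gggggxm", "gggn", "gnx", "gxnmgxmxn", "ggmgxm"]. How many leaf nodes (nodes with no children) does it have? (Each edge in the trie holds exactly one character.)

Leaves are exactly the stored words that no other stored word extends.
Those words: "gggggxm", "gggn", "ggmggggm", "ggmgxm", "ggnxxxx", "gmgmxxnmn", "gnggnxnm", "gnnnmgnm", "gnxmxmgnx", "gxnmgxmxn", "gxnxnx", "gxnxxmngx"
Leaf count: 12

12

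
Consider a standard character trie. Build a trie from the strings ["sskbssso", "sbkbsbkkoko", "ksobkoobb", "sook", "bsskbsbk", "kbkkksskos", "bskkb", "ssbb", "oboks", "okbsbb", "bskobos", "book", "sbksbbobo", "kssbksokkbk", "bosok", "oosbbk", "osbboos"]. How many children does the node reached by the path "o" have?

Walk "o" from the root, arriving at one node.
Characters that immediately follow "o" among the stored strings: {b, k, o, s}.
That node has 4 child edges.

4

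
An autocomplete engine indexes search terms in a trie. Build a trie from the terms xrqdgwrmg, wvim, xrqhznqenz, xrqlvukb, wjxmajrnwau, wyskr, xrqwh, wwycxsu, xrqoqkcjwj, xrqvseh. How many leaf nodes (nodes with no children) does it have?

Leaves are exactly the stored words that no other stored word extends.
Those words: "wjxmajrnwau", "wvim", "wwycxsu", "wyskr", "xrqdgwrmg", "xrqhznqenz", "xrqlvukb", "xrqoqkcjwj", "xrqvseh", "xrqwh"
Leaf count: 10

10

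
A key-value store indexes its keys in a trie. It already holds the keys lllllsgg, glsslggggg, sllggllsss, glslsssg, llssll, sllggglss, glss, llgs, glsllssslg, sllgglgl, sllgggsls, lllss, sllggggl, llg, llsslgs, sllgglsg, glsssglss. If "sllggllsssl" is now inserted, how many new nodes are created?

Walking "sllggllsssl" from the root, the first 10 characters ("sllggllsss") follow existing edges; "l" is the first miss.
New nodes needed: |"sllggllsssl"| − 10 = 11 − 10 = 1.

1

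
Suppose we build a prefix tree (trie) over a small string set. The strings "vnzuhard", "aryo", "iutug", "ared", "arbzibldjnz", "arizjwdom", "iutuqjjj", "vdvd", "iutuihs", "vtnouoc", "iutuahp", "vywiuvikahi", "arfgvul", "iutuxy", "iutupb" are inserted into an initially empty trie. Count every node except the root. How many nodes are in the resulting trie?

73

Count nodes per top-level branch (shared prefixes stored once):
  'a'-branch (arbzibldjnz, ared, arfgvul, arizjwdom, aryo): 27 nodes
  'i'-branch (iutuahp, iutug, iutuihs, iutupb, iutuqjjj, iutuxy): 19 nodes
  'v'-branch (vdvd, vnzuhard, vtnouoc, vywiuvikahi): 27 nodes
Sum: 73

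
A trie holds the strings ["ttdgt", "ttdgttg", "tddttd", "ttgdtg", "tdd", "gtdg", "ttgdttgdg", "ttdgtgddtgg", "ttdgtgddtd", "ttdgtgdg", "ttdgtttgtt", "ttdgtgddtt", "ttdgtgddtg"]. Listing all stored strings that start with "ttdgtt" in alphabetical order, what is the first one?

DFS of the "ttdgtt" subtree visits, in order: "ttdgttg", "ttdgtttgtt"
Position 1: ttdgttg

ttdgttg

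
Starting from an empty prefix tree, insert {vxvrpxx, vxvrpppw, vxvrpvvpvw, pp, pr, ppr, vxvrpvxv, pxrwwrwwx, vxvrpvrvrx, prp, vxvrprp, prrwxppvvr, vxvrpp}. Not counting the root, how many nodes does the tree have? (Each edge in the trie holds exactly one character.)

For each word, the new-node count is its length minus the longest prefix already in the trie:
  "vxvrpxx" → 7 new (v, x, v, r, p, x, x)
  "vxvrpppw" → prefix "vxvrp" already present; 3 new (p, p, w)
  "vxvrpvvpvw" → prefix "vxvrp" already present; 5 new (v, v, p, v, w)
  "pp" → 2 new (p, p)
  "pr" → prefix "p" already present; 1 new (r)
  "ppr" → prefix "pp" already present; 1 new (r)
  "vxvrpvxv" → prefix "vxvrpv" already present; 2 new (x, v)
  "pxrwwrwwx" → prefix "p" already present; 8 new (x, r, w, w, r, w, w, x)
  "vxvrpvrvrx" → prefix "vxvrpv" already present; 4 new (r, v, r, x)
  "prp" → prefix "pr" already present; 1 new (p)
  "vxvrprp" → prefix "vxvrp" already present; 2 new (r, p)
  "prrwxppvvr" → prefix "pr" already present; 8 new (r, w, x, p, p, v, v, r)
  "vxvrpp" → prefix "vxvrpp" already present; 0 new (none)
Total nodes = 7 + 3 + 5 + 2 + 1 + 1 + 2 + 8 + 4 + 1 + 2 + 8 + 0 = 44

44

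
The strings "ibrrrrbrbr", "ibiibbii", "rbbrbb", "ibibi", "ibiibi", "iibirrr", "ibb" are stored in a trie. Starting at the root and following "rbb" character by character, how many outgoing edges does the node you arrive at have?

1

Follow the path "rbb" to its node, then look at its outgoing edges.
Distinct next characters after "rbb": r.
That node has 1 child edge.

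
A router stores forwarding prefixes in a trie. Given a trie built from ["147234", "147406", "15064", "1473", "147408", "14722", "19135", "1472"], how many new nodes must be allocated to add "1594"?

"15" is already a path in the trie; the remaining "94" must be added.
New nodes needed: |"1594"| − 2 = 4 − 2 = 2.

2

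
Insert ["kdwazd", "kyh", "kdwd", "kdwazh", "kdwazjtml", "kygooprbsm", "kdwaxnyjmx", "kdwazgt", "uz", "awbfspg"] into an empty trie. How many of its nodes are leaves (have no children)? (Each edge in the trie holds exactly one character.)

10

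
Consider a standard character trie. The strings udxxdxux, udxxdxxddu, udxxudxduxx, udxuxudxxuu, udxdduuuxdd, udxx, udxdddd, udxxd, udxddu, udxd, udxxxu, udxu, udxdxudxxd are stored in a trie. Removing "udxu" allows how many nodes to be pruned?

0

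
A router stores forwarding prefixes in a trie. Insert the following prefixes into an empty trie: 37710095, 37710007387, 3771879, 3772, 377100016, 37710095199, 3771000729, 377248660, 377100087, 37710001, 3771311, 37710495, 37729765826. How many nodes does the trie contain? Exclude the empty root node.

44

Trace insertions, counting only characters that open a new branch:
  "37710095" → 8 new (3, 7, 7, 1, 0, 0, 9, 5)
  "37710007387" → prefix "377100" already present; 5 new (0, 7, 3, 8, 7)
  "3771879" → prefix "3771" already present; 3 new (8, 7, 9)
  "3772" → prefix "377" already present; 1 new (2)
  "377100016" → prefix "3771000" already present; 2 new (1, 6)
  "37710095199" → prefix "37710095" already present; 3 new (1, 9, 9)
  "3771000729" → prefix "37710007" already present; 2 new (2, 9)
  "377248660" → prefix "3772" already present; 5 new (4, 8, 6, 6, 0)
  "377100087" → prefix "3771000" already present; 2 new (8, 7)
  "37710001" → prefix "37710001" already present; 0 new (none)
  "3771311" → prefix "3771" already present; 3 new (3, 1, 1)
  "37710495" → prefix "37710" already present; 3 new (4, 9, 5)
  "37729765826" → prefix "3772" already present; 7 new (9, 7, 6, 5, 8, 2, 6)
Total nodes = 8 + 5 + 3 + 1 + 2 + 3 + 2 + 5 + 2 + 0 + 3 + 3 + 7 = 44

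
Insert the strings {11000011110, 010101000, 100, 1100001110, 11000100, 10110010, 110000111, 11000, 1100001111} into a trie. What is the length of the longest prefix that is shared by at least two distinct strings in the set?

10

Look for the deepest trie node that still has at least two words in its subtree.
e.g. "1100001111" and "11000011110" share the prefix "1100001111" of length 10; no pair shares a longer one.
Longest shared-prefix length: 10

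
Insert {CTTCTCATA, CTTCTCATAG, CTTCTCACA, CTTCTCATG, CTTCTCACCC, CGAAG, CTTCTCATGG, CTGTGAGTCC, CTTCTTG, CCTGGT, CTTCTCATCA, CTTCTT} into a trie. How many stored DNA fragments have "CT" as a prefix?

10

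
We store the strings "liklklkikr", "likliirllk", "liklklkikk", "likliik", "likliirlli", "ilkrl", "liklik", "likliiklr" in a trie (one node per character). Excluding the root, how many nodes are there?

27

Trace insertions, counting only characters that open a new branch:
  "liklklkikr" → 10 new (l, i, k, l, k, l, k, i, k, r)
  "likliirllk" → prefix "likl" already present; 6 new (i, i, r, l, l, k)
  "liklklkikk" → prefix "liklklkik" already present; 1 new (k)
  "likliik" → prefix "liklii" already present; 1 new (k)
  "likliirlli" → prefix "likliirll" already present; 1 new (i)
  "ilkrl" → 5 new (i, l, k, r, l)
  "liklik" → prefix "likli" already present; 1 new (k)
  "likliiklr" → prefix "likliik" already present; 2 new (l, r)
Total nodes = 10 + 6 + 1 + 1 + 1 + 5 + 1 + 2 = 27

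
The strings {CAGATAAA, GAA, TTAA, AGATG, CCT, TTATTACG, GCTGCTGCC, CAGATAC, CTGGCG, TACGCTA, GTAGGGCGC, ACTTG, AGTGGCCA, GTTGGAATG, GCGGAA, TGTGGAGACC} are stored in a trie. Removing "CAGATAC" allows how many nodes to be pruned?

After clearing the end-marker at "CAGATAC", prune upward until reaching a node still needed by another word.
The suffix "C" (1 node) is used only by "CAGATAC"; the node for "CAGATA" still has the child "A", so pruning stops there.
Nodes removed: 1

1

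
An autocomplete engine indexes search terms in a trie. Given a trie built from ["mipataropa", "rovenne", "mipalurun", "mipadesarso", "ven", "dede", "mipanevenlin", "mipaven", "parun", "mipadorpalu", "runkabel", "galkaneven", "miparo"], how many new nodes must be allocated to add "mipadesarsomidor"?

Walking "mipadesarsomidor" from the root, the first 11 characters ("mipadesarso") follow existing edges; "m" is the first miss.
So 16 − 11 = 5 new nodes.

5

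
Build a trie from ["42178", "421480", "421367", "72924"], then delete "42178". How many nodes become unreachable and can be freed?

2

After clearing the end-marker at "42178", prune upward until reaching a node still needed by another word.
The suffix "78" (2 nodes) is used only by "42178"; the node for "421" still has the child "4", so pruning stops there.
Nodes removed: 2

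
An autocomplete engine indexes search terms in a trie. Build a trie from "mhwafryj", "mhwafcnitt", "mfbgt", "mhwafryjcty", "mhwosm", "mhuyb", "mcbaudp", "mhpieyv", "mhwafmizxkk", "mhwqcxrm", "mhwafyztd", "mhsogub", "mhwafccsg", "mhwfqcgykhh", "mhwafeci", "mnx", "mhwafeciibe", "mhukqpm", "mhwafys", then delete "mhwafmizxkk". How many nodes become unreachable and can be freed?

6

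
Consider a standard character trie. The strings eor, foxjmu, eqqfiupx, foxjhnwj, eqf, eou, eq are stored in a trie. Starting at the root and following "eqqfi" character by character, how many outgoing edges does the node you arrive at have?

Walk "eqqfi" from the root, arriving at one node.
Distinct next characters after "eqqfi": u.
That node has 1 child edge.

1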